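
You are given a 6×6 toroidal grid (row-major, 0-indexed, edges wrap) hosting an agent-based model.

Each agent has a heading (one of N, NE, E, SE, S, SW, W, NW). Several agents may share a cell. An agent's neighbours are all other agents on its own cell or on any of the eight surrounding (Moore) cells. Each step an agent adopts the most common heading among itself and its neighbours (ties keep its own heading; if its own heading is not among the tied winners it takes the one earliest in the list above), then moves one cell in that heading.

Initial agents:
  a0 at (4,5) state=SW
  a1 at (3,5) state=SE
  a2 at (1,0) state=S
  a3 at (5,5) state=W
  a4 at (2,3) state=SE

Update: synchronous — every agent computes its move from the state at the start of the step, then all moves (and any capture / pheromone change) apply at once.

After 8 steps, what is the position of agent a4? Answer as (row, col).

(4, 5)

t=1: a0@(5,4):SW a1@(4,0):SE a2@(2,0):S a3@(5,4):W a4@(3,4):SE
t=2: a0@(0,3):SW a1@(5,1):SE a2@(3,0):S a3@(5,3):W a4@(4,5):SE
t=3: a0@(1,2):SW a1@(0,2):SE a2@(4,0):S a3@(5,2):W a4@(5,0):SE
t=4: a0@(2,1):SW a1@(1,3):SE a2@(5,0):S a3@(5,1):W a4@(0,1):SE
t=5: a0@(3,0):SW a1@(2,4):SE a2@(0,0):S a3@(5,0):W a4@(1,2):SE
t=6: a0@(4,5):SW a1@(3,5):SE a2@(1,0):S a3@(5,5):W a4@(2,3):SE
t=7: a0@(5,4):SW a1@(4,0):SE a2@(2,0):S a3@(5,4):W a4@(3,4):SE
t=8: a0@(0,3):SW a1@(5,1):SE a2@(3,0):S a3@(5,3):W a4@(4,5):SE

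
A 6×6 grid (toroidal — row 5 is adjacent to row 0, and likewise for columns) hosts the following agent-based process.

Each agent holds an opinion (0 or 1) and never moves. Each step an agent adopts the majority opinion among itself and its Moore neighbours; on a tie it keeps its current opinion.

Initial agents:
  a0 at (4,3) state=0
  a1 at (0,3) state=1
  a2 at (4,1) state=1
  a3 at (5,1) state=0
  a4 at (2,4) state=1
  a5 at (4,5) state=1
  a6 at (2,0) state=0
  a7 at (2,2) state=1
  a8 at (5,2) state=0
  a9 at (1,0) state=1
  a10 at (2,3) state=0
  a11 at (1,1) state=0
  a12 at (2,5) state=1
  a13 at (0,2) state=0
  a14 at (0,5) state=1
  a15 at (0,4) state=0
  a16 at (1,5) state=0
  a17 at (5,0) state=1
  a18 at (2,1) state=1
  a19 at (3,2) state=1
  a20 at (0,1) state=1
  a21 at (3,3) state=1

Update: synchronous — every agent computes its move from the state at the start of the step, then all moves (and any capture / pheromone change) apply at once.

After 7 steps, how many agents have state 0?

t=1: a0@(4,3):0 a1@(0,3):0 a2@(4,1):1 a3@(5,1):0 a4@(2,4):1 a5@(4,5):1 a6@(2,0):0 a7@(2,2):1 a8@(5,2):0 a9@(1,0):1 a10@(2,3):1 a11@(1,1):1 a12@(2,5):1 a13@(0,2):0 a14@(0,5):1 a15@(0,4):0 a16@(1,5):1 a17@(5,0):1 a18@(2,1):1 a19@(3,2):1 a20@(0,1):0 a21@(3,3):1
t=2: a0@(4,3):0 a1@(0,3):0 a2@(4,1):1 a3@(5,1):0 a4@(2,4):1 a5@(4,5):1 a6@(2,0):1 a7@(2,2):1 a8@(5,2):0 a9@(1,0):1 a10@(2,3):1 a11@(1,1):1 a12@(2,5):1 a13@(0,2):0 a14@(0,5):1 a15@(0,4):0 a16@(1,5):1 a17@(5,0):1 a18@(2,1):1 a19@(3,2):1 a20@(0,1):0 a21@(3,3):1
t=3: (unchanged — steady state)

7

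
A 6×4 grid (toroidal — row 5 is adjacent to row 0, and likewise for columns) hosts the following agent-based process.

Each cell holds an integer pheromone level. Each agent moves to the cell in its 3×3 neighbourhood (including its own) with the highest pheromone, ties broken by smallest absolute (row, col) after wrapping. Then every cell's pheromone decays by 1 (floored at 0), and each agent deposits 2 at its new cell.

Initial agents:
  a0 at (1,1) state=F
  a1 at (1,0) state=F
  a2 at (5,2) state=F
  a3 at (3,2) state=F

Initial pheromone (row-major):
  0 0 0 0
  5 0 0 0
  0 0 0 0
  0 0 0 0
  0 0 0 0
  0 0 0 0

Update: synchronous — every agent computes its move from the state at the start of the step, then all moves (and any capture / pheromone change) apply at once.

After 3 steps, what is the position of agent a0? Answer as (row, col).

t=1: a0@(1,0) a1@(1,0) a2@(0,1) a3@(2,1) | pheromone: 0 2 0 0 / 8 0 0 0 / 0 2 0 0 / 0 0 0 0 / 0 0 0 0 / 0 0 0 0
t=2: a0@(1,0) a1@(1,0) a2@(1,0) a3@(1,0) | pheromone: 0 1 0 0 / 15 0 0 0 / 0 1 0 0 / 0 0 0 0 / 0 0 0 0 / 0 0 0 0
t=3: a0@(1,0) a1@(1,0) a2@(1,0) a3@(1,0) | pheromone: 0 0 0 0 / 22 0 0 0 / 0 0 0 0 / 0 0 0 0 / 0 0 0 0 / 0 0 0 0

(1, 0)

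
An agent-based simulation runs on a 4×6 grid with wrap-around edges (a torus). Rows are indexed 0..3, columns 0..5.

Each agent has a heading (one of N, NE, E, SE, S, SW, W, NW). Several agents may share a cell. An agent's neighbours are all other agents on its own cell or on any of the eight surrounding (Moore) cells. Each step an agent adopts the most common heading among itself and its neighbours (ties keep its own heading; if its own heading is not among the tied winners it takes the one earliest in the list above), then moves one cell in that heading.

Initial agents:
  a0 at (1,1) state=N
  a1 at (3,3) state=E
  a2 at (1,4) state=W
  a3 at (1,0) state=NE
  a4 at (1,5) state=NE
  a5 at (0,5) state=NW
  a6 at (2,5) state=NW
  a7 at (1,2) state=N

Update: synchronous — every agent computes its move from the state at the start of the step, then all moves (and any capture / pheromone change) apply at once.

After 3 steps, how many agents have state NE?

7

t=1: a0@(0,1):N a1@(3,4):E a2@(0,3):NW a3@(0,1):NE a4@(0,0):NE a5@(3,0):NE a6@(1,0):NE a7@(0,2):N
t=2: a0@(3,2):NE a1@(3,5):E a2@(3,2):NW a3@(3,2):NE a4@(3,1):NE a5@(2,1):NE a6@(0,1):NE a7@(3,2):N
t=3: a0@(2,3):NE a1@(3,0):E a2@(2,3):NE a3@(2,3):NE a4@(2,2):NE a5@(1,2):NE a6@(3,2):NE a7@(2,3):NE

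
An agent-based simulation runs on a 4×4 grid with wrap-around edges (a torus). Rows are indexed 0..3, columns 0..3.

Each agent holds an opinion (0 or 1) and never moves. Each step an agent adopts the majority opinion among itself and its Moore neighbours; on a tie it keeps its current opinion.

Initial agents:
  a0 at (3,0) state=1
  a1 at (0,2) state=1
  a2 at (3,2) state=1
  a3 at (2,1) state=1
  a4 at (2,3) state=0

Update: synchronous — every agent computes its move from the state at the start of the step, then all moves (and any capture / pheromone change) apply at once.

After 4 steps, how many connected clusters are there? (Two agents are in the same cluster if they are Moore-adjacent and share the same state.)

t=1: a0@(3,0):1 a1@(0,2):1 a2@(3,2):1 a3@(2,1):1 a4@(2,3):1
t=2: (unchanged — steady state)

1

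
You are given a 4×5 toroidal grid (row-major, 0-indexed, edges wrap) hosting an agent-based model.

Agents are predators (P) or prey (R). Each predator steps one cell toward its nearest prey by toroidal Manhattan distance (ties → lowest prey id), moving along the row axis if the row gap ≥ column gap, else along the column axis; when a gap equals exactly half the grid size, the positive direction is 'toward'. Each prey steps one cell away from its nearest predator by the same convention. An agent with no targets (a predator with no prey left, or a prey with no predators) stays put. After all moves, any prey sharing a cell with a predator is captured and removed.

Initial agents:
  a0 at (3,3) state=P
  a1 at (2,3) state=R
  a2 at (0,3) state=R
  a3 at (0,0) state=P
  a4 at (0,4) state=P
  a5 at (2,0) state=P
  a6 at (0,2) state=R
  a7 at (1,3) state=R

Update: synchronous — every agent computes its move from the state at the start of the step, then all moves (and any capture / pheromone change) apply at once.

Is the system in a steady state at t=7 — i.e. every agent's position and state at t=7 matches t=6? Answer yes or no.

t=1: a0@(2,3):P a1@(1,3):R a2@(1,3):R a3@(0,4):P a4@(0,3):P a5@(2,4):P a6@(1,2):R
t=2: a0@(1,3):P a1@(0,3):R a2@(0,3):R a3@(1,4):P a4@(1,3):P a5@(1,4):P a6@(0,2):R
t=3: a0@(0,3):P a1@(3,3):R a2@(3,3):R a3@(0,4):P a4@(0,3):P a5@(0,4):P a6@(3,2):R
t=4: a0@(3,3):P a1@(2,3):R a2@(2,3):R a3@(3,4):P a4@(3,3):P a5@(3,4):P a6@(2,2):R
t=5: a0@(2,3):P a1@(1,3):R a2@(1,3):R a3@(2,4):P a4@(2,3):P a5@(2,4):P a6@(1,2):R
t=6: a0@(1,3):P a1@(0,3):R a2@(0,3):R a3@(1,4):P a4@(1,3):P a5@(1,4):P a6@(0,2):R
t=7: a0@(0,3):P a1@(3,3):R a2@(3,3):R a3@(0,4):P a4@(0,3):P a5@(0,4):P a6@(3,2):R

no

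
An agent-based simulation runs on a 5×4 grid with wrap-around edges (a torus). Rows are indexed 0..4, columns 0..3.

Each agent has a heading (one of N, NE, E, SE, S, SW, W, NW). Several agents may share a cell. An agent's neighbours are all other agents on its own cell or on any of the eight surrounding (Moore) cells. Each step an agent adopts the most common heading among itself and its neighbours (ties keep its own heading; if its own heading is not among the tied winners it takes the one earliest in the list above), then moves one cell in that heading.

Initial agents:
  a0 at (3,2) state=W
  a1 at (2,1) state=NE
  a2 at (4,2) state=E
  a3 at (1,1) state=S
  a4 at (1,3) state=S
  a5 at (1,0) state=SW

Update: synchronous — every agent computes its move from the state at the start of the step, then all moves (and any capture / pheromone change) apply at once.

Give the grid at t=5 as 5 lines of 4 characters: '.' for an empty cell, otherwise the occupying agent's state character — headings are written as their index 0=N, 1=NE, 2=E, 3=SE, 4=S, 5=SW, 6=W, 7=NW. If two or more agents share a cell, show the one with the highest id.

..4.
44.4
44..
....
....

t=1: a0@(3,1):W a1@(1,2):NE a2@(4,3):E a3@(2,1):S a4@(2,3):S a5@(2,0):S
t=2: a0@(4,1):S a1@(2,2):S a2@(4,0):E a3@(3,1):S a4@(3,3):S a5@(3,0):S
t=3: a0@(0,1):S a1@(3,2):S a2@(0,0):S a3@(4,1):S a4@(4,3):S a5@(4,0):S
t=4: a0@(1,1):S a1@(4,2):S a2@(1,0):S a3@(0,1):S a4@(0,3):S a5@(0,0):S
t=5: a0@(2,1):S a1@(0,2):S a2@(2,0):S a3@(1,1):S a4@(1,3):S a5@(1,0):S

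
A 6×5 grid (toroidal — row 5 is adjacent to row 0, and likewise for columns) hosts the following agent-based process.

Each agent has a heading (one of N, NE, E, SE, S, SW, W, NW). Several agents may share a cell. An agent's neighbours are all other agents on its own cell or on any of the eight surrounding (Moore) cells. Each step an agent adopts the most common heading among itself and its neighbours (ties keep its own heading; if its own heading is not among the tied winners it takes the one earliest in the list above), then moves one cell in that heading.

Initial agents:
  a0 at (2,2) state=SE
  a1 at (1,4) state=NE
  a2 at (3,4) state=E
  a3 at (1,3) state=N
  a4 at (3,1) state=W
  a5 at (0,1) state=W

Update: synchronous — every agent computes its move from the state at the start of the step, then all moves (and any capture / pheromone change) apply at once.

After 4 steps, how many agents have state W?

2

t=1: a0@(3,3):SE a1@(0,0):NE a2@(3,0):E a3@(0,3):N a4@(3,0):W a5@(0,0):W
t=2: a0@(4,4):SE a1@(5,1):NE a2@(3,1):E a3@(5,3):N a4@(3,4):W a5@(0,4):W
t=3: a0@(5,0):SE a1@(4,2):NE a2@(3,2):E a3@(4,3):N a4@(3,3):W a5@(0,3):W
t=4: a0@(0,1):SE a1@(3,3):NE a2@(3,3):E a3@(3,3):N a4@(3,2):W a5@(0,2):W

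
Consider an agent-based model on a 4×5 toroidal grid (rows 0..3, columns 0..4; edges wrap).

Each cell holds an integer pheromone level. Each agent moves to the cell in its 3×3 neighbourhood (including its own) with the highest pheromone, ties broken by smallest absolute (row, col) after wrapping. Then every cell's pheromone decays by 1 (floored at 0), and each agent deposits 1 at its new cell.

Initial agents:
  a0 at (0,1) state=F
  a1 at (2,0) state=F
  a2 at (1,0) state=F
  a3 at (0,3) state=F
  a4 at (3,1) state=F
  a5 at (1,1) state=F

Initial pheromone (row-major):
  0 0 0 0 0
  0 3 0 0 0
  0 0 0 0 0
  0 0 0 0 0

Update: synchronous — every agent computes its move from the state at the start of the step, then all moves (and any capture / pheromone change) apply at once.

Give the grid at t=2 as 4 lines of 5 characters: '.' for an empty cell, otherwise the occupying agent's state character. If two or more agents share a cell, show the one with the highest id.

.....
.F...
.....
.....

t=1: a0@(1,1) a1@(1,1) a2@(1,1) a3@(0,2) a4@(0,0) a5@(1,1) | pheromone: 1 0 1 0 0 / 0 6 0 0 0 / 0 0 0 0 0 / 0 0 0 0 0
t=2: a0@(1,1) a1@(1,1) a2@(1,1) a3@(1,1) a4@(1,1) a5@(1,1) | pheromone: 0 0 0 0 0 / 0 11 0 0 0 / 0 0 0 0 0 / 0 0 0 0 0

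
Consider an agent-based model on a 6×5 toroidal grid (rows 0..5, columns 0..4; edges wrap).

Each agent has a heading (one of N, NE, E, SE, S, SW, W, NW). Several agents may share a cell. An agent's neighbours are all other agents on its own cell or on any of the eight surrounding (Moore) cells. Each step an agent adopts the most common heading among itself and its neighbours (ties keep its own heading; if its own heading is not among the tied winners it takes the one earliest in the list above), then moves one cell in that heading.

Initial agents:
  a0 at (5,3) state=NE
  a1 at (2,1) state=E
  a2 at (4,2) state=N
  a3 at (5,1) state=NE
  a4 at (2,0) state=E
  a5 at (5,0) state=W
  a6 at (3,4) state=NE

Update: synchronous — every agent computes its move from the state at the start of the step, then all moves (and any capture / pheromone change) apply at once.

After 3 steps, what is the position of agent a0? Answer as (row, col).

(2, 1)

t=1: a0@(4,4):NE a1@(2,2):E a2@(3,3):NE a3@(4,2):NE a4@(2,1):E a5@(5,4):W a6@(2,0):NE
t=2: a0@(3,0):NE a1@(2,3):E a2@(2,4):NE a3@(3,3):NE a4@(2,2):E a5@(5,3):W a6@(1,1):NE
t=3: a0@(2,1):NE a1@(2,4):E a2@(1,0):NE a3@(2,4):NE a4@(2,3):E a5@(5,2):W a6@(0,2):NE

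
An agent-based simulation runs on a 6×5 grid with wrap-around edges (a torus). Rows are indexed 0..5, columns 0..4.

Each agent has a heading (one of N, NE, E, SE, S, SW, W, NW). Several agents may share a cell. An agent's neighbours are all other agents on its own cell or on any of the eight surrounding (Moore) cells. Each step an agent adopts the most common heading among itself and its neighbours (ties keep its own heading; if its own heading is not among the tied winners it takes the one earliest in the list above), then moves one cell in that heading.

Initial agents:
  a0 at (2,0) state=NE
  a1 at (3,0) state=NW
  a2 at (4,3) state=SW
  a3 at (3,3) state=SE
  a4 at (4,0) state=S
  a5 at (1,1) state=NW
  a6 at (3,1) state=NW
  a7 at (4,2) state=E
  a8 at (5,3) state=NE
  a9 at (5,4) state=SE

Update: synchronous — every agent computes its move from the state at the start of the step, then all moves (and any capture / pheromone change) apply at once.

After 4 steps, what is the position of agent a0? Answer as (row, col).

t=1: a0@(1,4):NW a1@(2,4):NW a2@(5,4):SE a3@(4,4):SE a4@(3,4):NW a5@(0,0):NW a6@(2,0):NW a7@(4,3):E a8@(4,4):NE a9@(0,0):SE
t=2: a0@(0,3):NW a1@(1,3):NW a2@(0,0):SE a3@(5,0):SE a4@(2,3):NW a5@(5,4):NW a6@(1,4):NW a7@(5,4):SE a8@(5,0):SE a9@(1,1):SE
t=3: a0@(5,2):NW a1@(0,2):NW a2@(1,1):SE a3@(0,1):SE a4@(1,2):NW a5@(0,0):SE a6@(0,3):NW a7@(0,0):SE a8@(0,1):SE a9@(2,2):SE
t=4: a0@(4,1):NW a1@(5,1):NW a2@(2,2):SE a3@(1,2):SE a4@(2,3):SE a5@(1,1):SE a6@(5,2):NW a7@(1,1):SE a8@(1,2):SE a9@(3,3):SE

(4, 1)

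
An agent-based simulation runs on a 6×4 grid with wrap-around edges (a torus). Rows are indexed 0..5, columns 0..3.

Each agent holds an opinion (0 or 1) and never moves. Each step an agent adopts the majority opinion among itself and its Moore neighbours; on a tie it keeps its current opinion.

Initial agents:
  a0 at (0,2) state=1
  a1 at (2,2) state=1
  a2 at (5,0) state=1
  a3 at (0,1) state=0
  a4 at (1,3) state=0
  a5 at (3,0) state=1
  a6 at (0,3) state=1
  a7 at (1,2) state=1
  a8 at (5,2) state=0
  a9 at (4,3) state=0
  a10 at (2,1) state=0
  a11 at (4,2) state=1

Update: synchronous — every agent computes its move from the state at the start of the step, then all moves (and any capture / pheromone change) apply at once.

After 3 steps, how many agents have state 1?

11

t=1: a0@(0,2):1 a1@(2,2):1 a2@(5,0):1 a3@(0,1):1 a4@(1,3):1 a5@(3,0):0 a6@(0,3):1 a7@(1,2):1 a8@(5,2):0 a9@(4,3):1 a10@(2,1):1 a11@(4,2):0
t=2: a0@(0,2):1 a1@(2,2):1 a2@(5,0):1 a3@(0,1):1 a4@(1,3):1 a5@(3,0):1 a6@(0,3):1 a7@(1,2):1 a8@(5,2):1 a9@(4,3):0 a10@(2,1):1 a11@(4,2):0
t=3: a0@(0,2):1 a1@(2,2):1 a2@(5,0):1 a3@(0,1):1 a4@(1,3):1 a5@(3,0):1 a6@(0,3):1 a7@(1,2):1 a8@(5,2):1 a9@(4,3):1 a10@(2,1):1 a11@(4,2):0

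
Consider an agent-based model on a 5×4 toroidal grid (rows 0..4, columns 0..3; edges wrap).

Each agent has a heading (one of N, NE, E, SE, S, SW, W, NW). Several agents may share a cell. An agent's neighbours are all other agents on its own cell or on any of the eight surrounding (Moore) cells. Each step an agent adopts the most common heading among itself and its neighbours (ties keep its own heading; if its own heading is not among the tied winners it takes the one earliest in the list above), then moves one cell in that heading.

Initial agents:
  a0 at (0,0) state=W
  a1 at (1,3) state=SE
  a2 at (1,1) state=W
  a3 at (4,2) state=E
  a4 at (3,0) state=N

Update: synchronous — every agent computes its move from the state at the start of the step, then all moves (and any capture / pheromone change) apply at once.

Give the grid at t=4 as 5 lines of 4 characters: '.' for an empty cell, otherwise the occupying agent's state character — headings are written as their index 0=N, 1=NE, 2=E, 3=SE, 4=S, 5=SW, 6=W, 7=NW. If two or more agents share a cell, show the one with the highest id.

t=1: a0@(0,3):W a1@(2,0):SE a2@(1,0):W a3@(4,3):E a4@(2,0):N
t=2: a0@(0,2):W a1@(3,1):SE a2@(1,3):W a3@(4,0):E a4@(1,0):N
t=3: a0@(0,1):W a1@(4,2):SE a2@(1,2):W a3@(4,1):E a4@(0,0):N
t=4: a0@(0,0):W a1@(0,3):SE a2@(1,1):W a3@(4,2):E a4@(4,0):N

6..3
.6..
....
....
0.2.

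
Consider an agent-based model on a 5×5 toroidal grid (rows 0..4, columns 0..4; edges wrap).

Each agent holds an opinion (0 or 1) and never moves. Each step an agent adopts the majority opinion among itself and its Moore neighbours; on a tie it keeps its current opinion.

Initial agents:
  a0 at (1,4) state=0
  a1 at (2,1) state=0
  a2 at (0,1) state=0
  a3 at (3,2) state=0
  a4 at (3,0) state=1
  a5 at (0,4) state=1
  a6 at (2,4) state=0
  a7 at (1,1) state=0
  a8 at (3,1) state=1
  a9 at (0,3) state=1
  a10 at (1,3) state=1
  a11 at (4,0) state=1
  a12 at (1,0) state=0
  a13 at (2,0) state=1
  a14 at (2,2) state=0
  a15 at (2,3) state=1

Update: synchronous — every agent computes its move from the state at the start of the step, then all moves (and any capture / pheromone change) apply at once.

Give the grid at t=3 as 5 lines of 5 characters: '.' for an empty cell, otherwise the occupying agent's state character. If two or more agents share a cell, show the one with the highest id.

.0.11
00.11
00001
100..
1....

t=1: a0@(1,4):1 a1@(2,1):0 a2@(0,1):0 a3@(3,2):0 a4@(3,0):1 a5@(0,4):1 a6@(2,4):1 a7@(1,1):0 a8@(3,1):1 a9@(0,3):1 a10@(1,3):1 a11@(4,0):1 a12@(1,0):0 a13@(2,0):0 a14@(2,2):0 a15@(2,3):0
t=2: a0@(1,4):1 a1@(2,1):0 a2@(0,1):0 a3@(3,2):0 a4@(3,0):1 a5@(0,4):1 a6@(2,4):1 a7@(1,1):0 a8@(3,1):0 a9@(0,3):1 a10@(1,3):1 a11@(4,0):1 a12@(1,0):0 a13@(2,0):0 a14@(2,2):0 a15@(2,3):0
t=3: (unchanged — steady state)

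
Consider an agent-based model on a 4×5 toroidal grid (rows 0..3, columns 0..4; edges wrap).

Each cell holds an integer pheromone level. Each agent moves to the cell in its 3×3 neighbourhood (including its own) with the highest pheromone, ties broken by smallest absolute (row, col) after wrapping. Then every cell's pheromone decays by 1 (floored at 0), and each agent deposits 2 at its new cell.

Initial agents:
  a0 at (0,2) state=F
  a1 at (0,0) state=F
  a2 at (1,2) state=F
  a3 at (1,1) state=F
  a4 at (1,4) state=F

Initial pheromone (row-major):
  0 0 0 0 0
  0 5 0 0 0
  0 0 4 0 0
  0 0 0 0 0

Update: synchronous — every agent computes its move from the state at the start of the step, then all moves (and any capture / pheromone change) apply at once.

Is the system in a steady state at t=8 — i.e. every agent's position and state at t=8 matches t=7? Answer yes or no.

t=1: a0@(1,1) a1@(1,1) a2@(1,1) a3@(1,1) a4@(0,0) | pheromone: 2 0 0 0 0 / 0 12 0 0 0 / 0 0 3 0 0 / 0 0 0 0 0
t=2: a0@(1,1) a1@(1,1) a2@(1,1) a3@(1,1) a4@(1,1) | pheromone: 1 0 0 0 0 / 0 21 0 0 0 / 0 0 2 0 0 / 0 0 0 0 0
t=3: a0@(1,1) a1@(1,1) a2@(1,1) a3@(1,1) a4@(1,1) | pheromone: 0 0 0 0 0 / 0 30 0 0 0 / 0 0 1 0 0 / 0 0 0 0 0
t=4: a0@(1,1) a1@(1,1) a2@(1,1) a3@(1,1) a4@(1,1) | pheromone: 0 0 0 0 0 / 0 39 0 0 0 / 0 0 0 0 0 / 0 0 0 0 0
t=5: a0@(1,1) a1@(1,1) a2@(1,1) a3@(1,1) a4@(1,1) | pheromone: 0 0 0 0 0 / 0 48 0 0 0 / 0 0 0 0 0 / 0 0 0 0 0
t=6: a0@(1,1) a1@(1,1) a2@(1,1) a3@(1,1) a4@(1,1) | pheromone: 0 0 0 0 0 / 0 57 0 0 0 / 0 0 0 0 0 / 0 0 0 0 0
t=7: a0@(1,1) a1@(1,1) a2@(1,1) a3@(1,1) a4@(1,1) | pheromone: 0 0 0 0 0 / 0 66 0 0 0 / 0 0 0 0 0 / 0 0 0 0 0
t=8: a0@(1,1) a1@(1,1) a2@(1,1) a3@(1,1) a4@(1,1) | pheromone: 0 0 0 0 0 / 0 75 0 0 0 / 0 0 0 0 0 / 0 0 0 0 0

yes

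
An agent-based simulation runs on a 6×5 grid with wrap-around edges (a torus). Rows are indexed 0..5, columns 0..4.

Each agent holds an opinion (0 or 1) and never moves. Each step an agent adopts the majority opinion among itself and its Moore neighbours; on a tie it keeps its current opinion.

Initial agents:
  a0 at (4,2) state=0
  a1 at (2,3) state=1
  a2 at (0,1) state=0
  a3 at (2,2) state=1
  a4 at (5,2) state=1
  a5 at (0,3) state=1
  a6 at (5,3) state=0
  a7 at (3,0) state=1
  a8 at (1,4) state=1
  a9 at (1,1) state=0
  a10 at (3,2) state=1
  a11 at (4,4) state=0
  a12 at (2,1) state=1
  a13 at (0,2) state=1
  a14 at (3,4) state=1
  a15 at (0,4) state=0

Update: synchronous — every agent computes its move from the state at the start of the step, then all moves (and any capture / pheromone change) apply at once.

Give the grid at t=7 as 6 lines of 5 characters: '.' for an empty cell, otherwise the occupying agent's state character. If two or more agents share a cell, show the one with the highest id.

.1110
.1..1
.111.
1.1.1
..0.0
..10.

t=1: a0@(4,2):0 a1@(2,3):1 a2@(0,1):0 a3@(2,2):1 a4@(5,2):1 a5@(0,3):1 a6@(5,3):0 a7@(3,0):1 a8@(1,4):1 a9@(1,1):1 a10@(3,2):1 a11@(4,4):0 a12@(2,1):1 a13@(0,2):1 a14@(3,4):1 a15@(0,4):0
t=2: a0@(4,2):0 a1@(2,3):1 a2@(0,1):1 a3@(2,2):1 a4@(5,2):1 a5@(0,3):1 a6@(5,3):0 a7@(3,0):1 a8@(1,4):1 a9@(1,1):1 a10@(3,2):1 a11@(4,4):0 a12@(2,1):1 a13@(0,2):1 a14@(3,4):1 a15@(0,4):0
t=3: (unchanged — steady state)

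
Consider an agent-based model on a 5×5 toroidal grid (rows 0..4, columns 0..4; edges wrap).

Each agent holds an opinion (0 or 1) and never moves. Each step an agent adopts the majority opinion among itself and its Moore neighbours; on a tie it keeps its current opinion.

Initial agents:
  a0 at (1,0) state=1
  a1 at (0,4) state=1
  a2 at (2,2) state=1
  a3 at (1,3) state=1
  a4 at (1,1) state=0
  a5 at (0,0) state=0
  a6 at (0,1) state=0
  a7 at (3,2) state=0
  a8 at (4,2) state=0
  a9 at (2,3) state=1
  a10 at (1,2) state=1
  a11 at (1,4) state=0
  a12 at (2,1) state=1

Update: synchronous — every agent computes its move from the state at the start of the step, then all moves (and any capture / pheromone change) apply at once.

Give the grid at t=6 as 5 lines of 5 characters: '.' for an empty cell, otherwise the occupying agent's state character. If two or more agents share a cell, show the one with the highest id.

t=1: a0@(1,0):0 a1@(0,4):1 a2@(2,2):1 a3@(1,3):1 a4@(1,1):1 a5@(0,0):0 a6@(0,1):0 a7@(3,2):1 a8@(4,2):0 a9@(2,3):1 a10@(1,2):1 a11@(1,4):1 a12@(2,1):1
t=2: a0@(1,0):1 a1@(0,4):1 a2@(2,2):1 a3@(1,3):1 a4@(1,1):1 a5@(0,0):0 a6@(0,1):0 a7@(3,2):1 a8@(4,2):0 a9@(2,3):1 a10@(1,2):1 a11@(1,4):1 a12@(2,1):1
t=3: a0@(1,0):1 a1@(0,4):1 a2@(2,2):1 a3@(1,3):1 a4@(1,1):1 a5@(0,0):1 a6@(0,1):0 a7@(3,2):1 a8@(4,2):0 a9@(2,3):1 a10@(1,2):1 a11@(1,4):1 a12@(2,1):1
t=4: a0@(1,0):1 a1@(0,4):1 a2@(2,2):1 a3@(1,3):1 a4@(1,1):1 a5@(0,0):1 a6@(0,1):1 a7@(3,2):1 a8@(4,2):0 a9@(2,3):1 a10@(1,2):1 a11@(1,4):1 a12@(2,1):1
t=5: a0@(1,0):1 a1@(0,4):1 a2@(2,2):1 a3@(1,3):1 a4@(1,1):1 a5@(0,0):1 a6@(0,1):1 a7@(3,2):1 a8@(4,2):1 a9@(2,3):1 a10@(1,2):1 a11@(1,4):1 a12@(2,1):1
t=6: (unchanged — steady state)

11..1
11111
.111.
..1..
..1..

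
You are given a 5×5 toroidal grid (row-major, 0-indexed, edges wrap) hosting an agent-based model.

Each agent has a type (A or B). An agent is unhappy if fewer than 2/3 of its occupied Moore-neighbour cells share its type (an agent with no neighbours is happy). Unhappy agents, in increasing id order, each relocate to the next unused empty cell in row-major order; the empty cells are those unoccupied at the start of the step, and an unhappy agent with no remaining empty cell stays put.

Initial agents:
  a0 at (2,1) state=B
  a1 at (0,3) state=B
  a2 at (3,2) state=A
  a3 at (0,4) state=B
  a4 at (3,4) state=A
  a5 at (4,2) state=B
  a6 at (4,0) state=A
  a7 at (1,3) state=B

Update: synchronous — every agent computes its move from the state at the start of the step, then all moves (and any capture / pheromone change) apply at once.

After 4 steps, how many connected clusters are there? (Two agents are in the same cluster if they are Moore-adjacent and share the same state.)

t=1: a0@(0,0):B a1@(0,3):B a2@(0,1):A a3@(0,4):B a4@(3,4):A a5@(0,2):B a6@(1,0):A a7@(1,3):B
t=2: a0@(1,1):B a1@(0,3):B a2@(1,2):A a3@(0,4):B a4@(3,4):A a5@(0,2):B a6@(1,4):A a7@(1,3):B
t=3: a0@(0,0):B a1@(0,1):B a2@(1,0):A a3@(0,4):B a4@(3,4):A a5@(0,2):B a6@(2,0):A a7@(2,1):B
t=4: a0@(0,0):B a1@(0,1):B a2@(0,3):A a3@(1,1):B a4@(3,4):A a5@(0,2):B a6@(2,0):A a7@(1,2):B

3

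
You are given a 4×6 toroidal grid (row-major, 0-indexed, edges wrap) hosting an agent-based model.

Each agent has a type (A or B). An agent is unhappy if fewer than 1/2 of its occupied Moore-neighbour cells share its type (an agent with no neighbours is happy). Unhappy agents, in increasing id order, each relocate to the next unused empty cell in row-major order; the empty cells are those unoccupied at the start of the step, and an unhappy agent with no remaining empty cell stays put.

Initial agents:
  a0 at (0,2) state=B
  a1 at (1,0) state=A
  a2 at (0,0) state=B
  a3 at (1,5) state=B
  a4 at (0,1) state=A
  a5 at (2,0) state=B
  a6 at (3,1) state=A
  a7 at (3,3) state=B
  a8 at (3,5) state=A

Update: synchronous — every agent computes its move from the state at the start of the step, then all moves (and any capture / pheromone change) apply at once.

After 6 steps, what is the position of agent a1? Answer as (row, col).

(0, 2)

t=1: a0@(0,3):B a1@(0,4):A a2@(0,5):B a3@(1,5):B a4@(0,1):A a5@(1,1):B a6@(1,2):A a7@(3,3):B a8@(1,3):A
t=2: a0@(0,0):B a1@(0,2):A a2@(0,5):B a3@(1,5):B a4@(0,1):A a5@(1,0):B a6@(1,2):A a7@(3,3):B a8@(1,3):A
t=3: a0@(0,0):B a1@(0,2):A a2@(0,5):B a3@(1,5):B a4@(0,1):A a5@(1,0):B a6@(1,2):A a7@(0,3):B a8@(1,3):A
t=4: a0@(0,0):B a1@(0,2):A a2@(0,5):B a3@(1,5):B a4@(0,1):A a5@(1,0):B a6@(1,2):A a7@(0,4):B a8@(1,3):A
t=5: (unchanged — steady state)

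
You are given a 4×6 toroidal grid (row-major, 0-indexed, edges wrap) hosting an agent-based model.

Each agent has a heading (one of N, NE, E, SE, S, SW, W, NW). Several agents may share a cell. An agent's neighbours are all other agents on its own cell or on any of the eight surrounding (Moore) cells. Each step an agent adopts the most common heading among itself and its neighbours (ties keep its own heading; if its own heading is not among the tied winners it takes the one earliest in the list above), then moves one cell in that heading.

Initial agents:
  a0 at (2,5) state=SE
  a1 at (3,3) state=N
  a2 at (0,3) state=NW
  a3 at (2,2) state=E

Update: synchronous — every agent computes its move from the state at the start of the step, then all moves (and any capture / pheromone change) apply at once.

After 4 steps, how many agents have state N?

1

t=1: a0@(3,0):SE a1@(2,3):N a2@(3,2):NW a3@(2,3):E
t=2: a0@(0,1):SE a1@(1,3):N a2@(2,1):NW a3@(2,4):E
t=3: a0@(1,2):SE a1@(0,3):N a2@(1,0):NW a3@(2,5):E
t=4: a0@(2,3):SE a1@(3,3):N a2@(0,5):NW a3@(2,0):E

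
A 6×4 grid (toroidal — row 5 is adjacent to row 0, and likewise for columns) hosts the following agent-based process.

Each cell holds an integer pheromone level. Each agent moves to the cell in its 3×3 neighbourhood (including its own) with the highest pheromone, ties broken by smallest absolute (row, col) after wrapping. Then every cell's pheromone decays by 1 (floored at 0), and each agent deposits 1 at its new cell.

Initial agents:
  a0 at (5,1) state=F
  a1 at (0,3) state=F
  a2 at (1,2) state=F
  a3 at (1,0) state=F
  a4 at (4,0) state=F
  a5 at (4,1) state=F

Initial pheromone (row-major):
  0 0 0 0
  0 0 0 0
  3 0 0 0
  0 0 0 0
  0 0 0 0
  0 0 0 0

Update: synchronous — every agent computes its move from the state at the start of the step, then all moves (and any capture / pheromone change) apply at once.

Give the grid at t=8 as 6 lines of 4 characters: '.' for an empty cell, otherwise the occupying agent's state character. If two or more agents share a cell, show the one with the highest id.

F...
....
F...
....
....
....

t=1: a0@(0,0) a1@(0,0) a2@(0,1) a3@(2,0) a4@(3,0) a5@(3,0) | pheromone: 2 1 0 0 / 0 0 0 0 / 3 0 0 0 / 2 0 0 0 / 0 0 0 0 / 0 0 0 0
t=2: a0@(0,0) a1@(0,0) a2@(0,0) a3@(2,0) a4@(2,0) a5@(2,0) | pheromone: 4 0 0 0 / 0 0 0 0 / 5 0 0 0 / 1 0 0 0 / 0 0 0 0 / 0 0 0 0
t=3: a0@(0,0) a1@(0,0) a2@(0,0) a3@(2,0) a4@(2,0) a5@(2,0) | pheromone: 6 0 0 0 / 0 0 0 0 / 7 0 0 0 / 0 0 0 0 / 0 0 0 0 / 0 0 0 0
t=4: a0@(0,0) a1@(0,0) a2@(0,0) a3@(2,0) a4@(2,0) a5@(2,0) | pheromone: 8 0 0 0 / 0 0 0 0 / 9 0 0 0 / 0 0 0 0 / 0 0 0 0 / 0 0 0 0
t=5: a0@(0,0) a1@(0,0) a2@(0,0) a3@(2,0) a4@(2,0) a5@(2,0) | pheromone: 10 0 0 0 / 0 0 0 0 / 11 0 0 0 / 0 0 0 0 / 0 0 0 0 / 0 0 0 0
t=6: a0@(0,0) a1@(0,0) a2@(0,0) a3@(2,0) a4@(2,0) a5@(2,0) | pheromone: 12 0 0 0 / 0 0 0 0 / 13 0 0 0 / 0 0 0 0 / 0 0 0 0 / 0 0 0 0
t=7: a0@(0,0) a1@(0,0) a2@(0,0) a3@(2,0) a4@(2,0) a5@(2,0) | pheromone: 14 0 0 0 / 0 0 0 0 / 15 0 0 0 / 0 0 0 0 / 0 0 0 0 / 0 0 0 0
t=8: a0@(0,0) a1@(0,0) a2@(0,0) a3@(2,0) a4@(2,0) a5@(2,0) | pheromone: 16 0 0 0 / 0 0 0 0 / 17 0 0 0 / 0 0 0 0 / 0 0 0 0 / 0 0 0 0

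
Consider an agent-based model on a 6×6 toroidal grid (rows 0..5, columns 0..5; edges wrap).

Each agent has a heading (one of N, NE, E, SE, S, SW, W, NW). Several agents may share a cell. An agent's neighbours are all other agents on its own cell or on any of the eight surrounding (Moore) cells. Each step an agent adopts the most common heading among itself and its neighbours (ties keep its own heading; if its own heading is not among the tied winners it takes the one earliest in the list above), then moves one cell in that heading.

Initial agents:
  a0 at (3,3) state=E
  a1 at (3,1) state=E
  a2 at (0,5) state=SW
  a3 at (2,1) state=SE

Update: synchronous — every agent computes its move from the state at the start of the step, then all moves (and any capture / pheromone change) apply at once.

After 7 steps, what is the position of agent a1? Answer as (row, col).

t=1: a0@(3,4):E a1@(3,2):E a2@(1,4):SW a3@(3,2):SE
t=2: a0@(3,5):E a1@(3,3):E a2@(2,3):SW a3@(4,3):SE
t=3: a0@(3,0):E a1@(3,4):E a2@(3,2):SW a3@(5,4):SE
t=4: a0@(3,1):E a1@(3,5):E a2@(4,1):SW a3@(0,5):SE
t=5: a0@(3,2):E a1@(3,0):E a2@(5,0):SW a3@(1,0):SE
t=6: a0@(3,3):E a1@(3,1):E a2@(0,5):SW a3@(2,1):SE
t=7: a0@(3,4):E a1@(3,2):E a2@(1,4):SW a3@(3,2):SE

(3, 2)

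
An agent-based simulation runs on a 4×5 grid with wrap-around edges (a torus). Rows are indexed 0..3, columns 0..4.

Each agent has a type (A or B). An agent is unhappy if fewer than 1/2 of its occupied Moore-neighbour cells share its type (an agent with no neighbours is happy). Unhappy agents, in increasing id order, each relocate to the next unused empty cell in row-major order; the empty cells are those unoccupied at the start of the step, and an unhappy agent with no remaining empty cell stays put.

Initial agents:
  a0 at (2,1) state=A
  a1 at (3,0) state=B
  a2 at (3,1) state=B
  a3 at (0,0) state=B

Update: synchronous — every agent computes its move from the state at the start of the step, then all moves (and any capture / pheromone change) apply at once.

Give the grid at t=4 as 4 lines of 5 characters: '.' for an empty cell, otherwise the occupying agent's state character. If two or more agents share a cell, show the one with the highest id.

B.A..
.....
.....
BB...

t=1: a0@(0,1):A a1@(3,0):B a2@(3,1):B a3@(0,0):B
t=2: a0@(0,2):A a1@(3,0):B a2@(3,1):B a3@(0,0):B
t=3: a0@(0,1):A a1@(3,0):B a2@(3,1):B a3@(0,0):B
t=4: a0@(0,2):A a1@(3,0):B a2@(3,1):B a3@(0,0):B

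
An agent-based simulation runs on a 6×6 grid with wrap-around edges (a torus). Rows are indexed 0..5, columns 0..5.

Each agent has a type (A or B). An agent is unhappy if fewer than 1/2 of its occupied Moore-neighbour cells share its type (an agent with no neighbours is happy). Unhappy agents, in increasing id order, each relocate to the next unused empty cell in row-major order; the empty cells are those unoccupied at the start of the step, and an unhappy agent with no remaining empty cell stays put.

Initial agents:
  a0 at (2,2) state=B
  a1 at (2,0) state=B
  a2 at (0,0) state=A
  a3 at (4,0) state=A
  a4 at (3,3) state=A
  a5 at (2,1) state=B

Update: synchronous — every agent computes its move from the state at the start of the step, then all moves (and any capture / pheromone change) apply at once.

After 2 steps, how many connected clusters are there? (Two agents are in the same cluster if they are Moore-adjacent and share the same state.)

3

t=1: a0@(2,2):B a1@(2,0):B a2@(0,0):A a3@(4,0):A a4@(0,1):A a5@(2,1):B
t=2: (unchanged — steady state)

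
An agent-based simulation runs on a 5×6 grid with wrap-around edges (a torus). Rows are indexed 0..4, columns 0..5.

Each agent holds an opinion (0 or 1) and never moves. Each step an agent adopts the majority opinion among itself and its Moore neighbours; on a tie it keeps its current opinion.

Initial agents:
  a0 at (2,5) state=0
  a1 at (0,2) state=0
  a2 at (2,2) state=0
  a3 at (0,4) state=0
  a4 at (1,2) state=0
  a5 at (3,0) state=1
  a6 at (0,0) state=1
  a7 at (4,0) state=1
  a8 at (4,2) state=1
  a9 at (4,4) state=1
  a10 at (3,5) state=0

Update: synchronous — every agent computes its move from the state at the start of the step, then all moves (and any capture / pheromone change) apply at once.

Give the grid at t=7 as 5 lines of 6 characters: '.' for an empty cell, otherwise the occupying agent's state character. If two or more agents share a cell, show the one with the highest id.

t=1: a0@(2,5):0 a1@(0,2):0 a2@(2,2):0 a3@(0,4):0 a4@(1,2):0 a5@(3,0):1 a6@(0,0):1 a7@(4,0):1 a8@(4,2):1 a9@(4,4):0 a10@(3,5):1
t=2: a0@(2,5):1 a1@(0,2):0 a2@(2,2):0 a3@(0,4):0 a4@(1,2):0 a5@(3,0):1 a6@(0,0):1 a7@(4,0):1 a8@(4,2):1 a9@(4,4):0 a10@(3,5):1
t=3: (unchanged — steady state)

1.0.0.
..0...
..0..1
1....1
1.1.0.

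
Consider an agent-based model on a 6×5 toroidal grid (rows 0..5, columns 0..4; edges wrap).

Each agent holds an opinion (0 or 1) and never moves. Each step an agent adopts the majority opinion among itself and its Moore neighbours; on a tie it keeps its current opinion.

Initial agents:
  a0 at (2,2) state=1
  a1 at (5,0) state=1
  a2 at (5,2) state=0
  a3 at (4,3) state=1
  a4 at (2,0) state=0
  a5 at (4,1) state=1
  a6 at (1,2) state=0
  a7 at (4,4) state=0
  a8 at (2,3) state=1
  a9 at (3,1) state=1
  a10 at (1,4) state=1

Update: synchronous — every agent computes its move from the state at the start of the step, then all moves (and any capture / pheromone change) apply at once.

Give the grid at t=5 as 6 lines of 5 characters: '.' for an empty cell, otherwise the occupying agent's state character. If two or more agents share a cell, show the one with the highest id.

t=1: a0@(2,2):1 a1@(5,0):1 a2@(5,2):1 a3@(4,3):0 a4@(2,0):1 a5@(4,1):1 a6@(1,2):1 a7@(4,4):1 a8@(2,3):1 a9@(3,1):1 a10@(1,4):1
t=2: a0@(2,2):1 a1@(5,0):1 a2@(5,2):1 a3@(4,3):1 a4@(2,0):1 a5@(4,1):1 a6@(1,2):1 a7@(4,4):1 a8@(2,3):1 a9@(3,1):1 a10@(1,4):1
t=3: (unchanged — steady state)

.....
..1.1
1.11.
.1...
.1.11
1.1..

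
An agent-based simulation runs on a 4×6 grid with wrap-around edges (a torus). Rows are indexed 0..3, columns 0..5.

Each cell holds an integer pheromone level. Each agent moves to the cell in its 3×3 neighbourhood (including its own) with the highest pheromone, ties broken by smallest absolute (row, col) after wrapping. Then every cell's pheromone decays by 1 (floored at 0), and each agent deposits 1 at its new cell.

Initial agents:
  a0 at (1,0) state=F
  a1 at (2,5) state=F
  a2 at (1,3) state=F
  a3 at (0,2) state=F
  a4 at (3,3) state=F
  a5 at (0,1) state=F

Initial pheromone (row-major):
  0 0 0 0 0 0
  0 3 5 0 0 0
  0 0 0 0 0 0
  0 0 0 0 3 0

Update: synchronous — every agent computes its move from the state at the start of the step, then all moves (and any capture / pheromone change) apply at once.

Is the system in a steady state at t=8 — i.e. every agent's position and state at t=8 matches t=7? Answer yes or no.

yes

t=1: a0@(1,1) a1@(3,4) a2@(1,2) a3@(1,2) a4@(3,4) a5@(1,2) | pheromone: 0 0 0 0 0 0 / 0 3 7 0 0 0 / 0 0 0 0 0 0 / 0 0 0 0 4 0
t=2: a0@(1,2) a1@(3,4) a2@(1,2) a3@(1,2) a4@(3,4) a5@(1,2) | pheromone: 0 0 0 0 0 0 / 0 2 10 0 0 0 / 0 0 0 0 0 0 / 0 0 0 0 5 0
t=3: a0@(1,2) a1@(3,4) a2@(1,2) a3@(1,2) a4@(3,4) a5@(1,2) | pheromone: 0 0 0 0 0 0 / 0 1 13 0 0 0 / 0 0 0 0 0 0 / 0 0 0 0 6 0
t=4: a0@(1,2) a1@(3,4) a2@(1,2) a3@(1,2) a4@(3,4) a5@(1,2) | pheromone: 0 0 0 0 0 0 / 0 0 16 0 0 0 / 0 0 0 0 0 0 / 0 0 0 0 7 0
t=5: a0@(1,2) a1@(3,4) a2@(1,2) a3@(1,2) a4@(3,4) a5@(1,2) | pheromone: 0 0 0 0 0 0 / 0 0 19 0 0 0 / 0 0 0 0 0 0 / 0 0 0 0 8 0
t=6: a0@(1,2) a1@(3,4) a2@(1,2) a3@(1,2) a4@(3,4) a5@(1,2) | pheromone: 0 0 0 0 0 0 / 0 0 22 0 0 0 / 0 0 0 0 0 0 / 0 0 0 0 9 0
t=7: a0@(1,2) a1@(3,4) a2@(1,2) a3@(1,2) a4@(3,4) a5@(1,2) | pheromone: 0 0 0 0 0 0 / 0 0 25 0 0 0 / 0 0 0 0 0 0 / 0 0 0 0 10 0
t=8: a0@(1,2) a1@(3,4) a2@(1,2) a3@(1,2) a4@(3,4) a5@(1,2) | pheromone: 0 0 0 0 0 0 / 0 0 28 0 0 0 / 0 0 0 0 0 0 / 0 0 0 0 11 0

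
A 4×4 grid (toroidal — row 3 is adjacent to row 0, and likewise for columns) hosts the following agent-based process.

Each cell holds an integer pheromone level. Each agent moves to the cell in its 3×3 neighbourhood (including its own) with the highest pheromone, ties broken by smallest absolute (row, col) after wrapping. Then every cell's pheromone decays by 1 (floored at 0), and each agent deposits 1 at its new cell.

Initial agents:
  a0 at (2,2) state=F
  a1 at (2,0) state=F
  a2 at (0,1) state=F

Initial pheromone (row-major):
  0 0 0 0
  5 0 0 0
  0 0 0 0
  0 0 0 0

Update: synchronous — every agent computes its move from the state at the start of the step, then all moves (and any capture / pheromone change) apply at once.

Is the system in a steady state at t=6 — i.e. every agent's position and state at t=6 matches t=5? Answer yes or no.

t=1: a0@(1,1) a1@(1,0) a2@(1,0) | pheromone: 0 0 0 0 / 6 1 0 0 / 0 0 0 0 / 0 0 0 0
t=2: a0@(1,0) a1@(1,0) a2@(1,0) | pheromone: 0 0 0 0 / 8 0 0 0 / 0 0 0 0 / 0 0 0 0
t=3: a0@(1,0) a1@(1,0) a2@(1,0) | pheromone: 0 0 0 0 / 10 0 0 0 / 0 0 0 0 / 0 0 0 0
t=4: a0@(1,0) a1@(1,0) a2@(1,0) | pheromone: 0 0 0 0 / 12 0 0 0 / 0 0 0 0 / 0 0 0 0
t=5: a0@(1,0) a1@(1,0) a2@(1,0) | pheromone: 0 0 0 0 / 14 0 0 0 / 0 0 0 0 / 0 0 0 0
t=6: a0@(1,0) a1@(1,0) a2@(1,0) | pheromone: 0 0 0 0 / 16 0 0 0 / 0 0 0 0 / 0 0 0 0

yes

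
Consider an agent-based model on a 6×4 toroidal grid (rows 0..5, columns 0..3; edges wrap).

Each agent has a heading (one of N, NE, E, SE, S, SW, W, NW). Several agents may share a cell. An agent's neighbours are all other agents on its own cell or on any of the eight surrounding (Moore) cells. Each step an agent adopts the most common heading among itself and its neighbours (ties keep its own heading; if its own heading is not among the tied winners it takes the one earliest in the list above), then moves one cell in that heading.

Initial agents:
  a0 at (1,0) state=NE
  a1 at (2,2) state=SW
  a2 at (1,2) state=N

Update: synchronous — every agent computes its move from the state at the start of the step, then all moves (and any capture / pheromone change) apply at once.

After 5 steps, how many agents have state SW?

t=1: a0@(0,1):NE a1@(3,1):SW a2@(0,2):N
t=2: a0@(5,2):NE a1@(4,0):SW a2@(5,2):N
t=3: a0@(4,3):NE a1@(5,3):SW a2@(4,2):N
t=4: a0@(3,0):NE a1@(0,2):SW a2@(3,2):N
t=5: a0@(2,1):NE a1@(1,1):SW a2@(2,2):N

1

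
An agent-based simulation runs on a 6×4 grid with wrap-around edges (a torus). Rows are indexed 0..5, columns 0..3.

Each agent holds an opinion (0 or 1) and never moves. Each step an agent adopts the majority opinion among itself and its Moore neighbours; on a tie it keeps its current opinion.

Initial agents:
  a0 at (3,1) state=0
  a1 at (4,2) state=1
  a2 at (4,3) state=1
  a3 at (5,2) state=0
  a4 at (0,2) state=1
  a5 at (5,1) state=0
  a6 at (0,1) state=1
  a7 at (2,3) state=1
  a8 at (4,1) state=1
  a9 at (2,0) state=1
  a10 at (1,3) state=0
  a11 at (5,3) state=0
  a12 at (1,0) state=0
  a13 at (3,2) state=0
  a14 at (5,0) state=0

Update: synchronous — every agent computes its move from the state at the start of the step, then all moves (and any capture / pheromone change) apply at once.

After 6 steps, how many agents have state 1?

0

t=1: a0@(3,1):1 a1@(4,2):0 a2@(4,3):0 a3@(5,2):1 a4@(0,2):0 a5@(5,1):1 a6@(0,1):0 a7@(2,3):0 a8@(4,1):0 a9@(2,0):0 a10@(1,3):1 a11@(5,3):0 a12@(1,0):1 a13@(3,2):1 a14@(5,0):0
t=2: a0@(3,1):0 a1@(4,2):0 a2@(4,3):0 a3@(5,2):0 a4@(0,2):0 a5@(5,1):0 a6@(0,1):0 a7@(2,3):1 a8@(4,1):1 a9@(2,0):1 a10@(1,3):0 a11@(5,3):0 a12@(1,0):0 a13@(3,2):0 a14@(5,0):0
t=3: a0@(3,1):0 a1@(4,2):0 a2@(4,3):0 a3@(5,2):0 a4@(0,2):0 a5@(5,1):0 a6@(0,1):0 a7@(2,3):0 a8@(4,1):0 a9@(2,0):0 a10@(1,3):0 a11@(5,3):0 a12@(1,0):0 a13@(3,2):0 a14@(5,0):0
t=4: (unchanged — steady state)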